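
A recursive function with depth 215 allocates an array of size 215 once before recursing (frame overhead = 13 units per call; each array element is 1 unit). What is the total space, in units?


Array allocation: 215 units (allocated once)
Stack frames: 215 deep * 13 per frame = 2795 units
Total = 215 + 2795 = 3010


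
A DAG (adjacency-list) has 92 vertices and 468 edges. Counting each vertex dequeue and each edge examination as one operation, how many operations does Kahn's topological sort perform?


V = 92 (vertex processing)
E = 468 (edge processing)
V + E = 92 + 468 = 560


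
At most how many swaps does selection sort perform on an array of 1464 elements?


Each of the 1463 passes places one element in its final position.
Pass 1: swap minimum into position 0
Pass 2: swap minimum of remaining into position 1
...
Pass 1463: last two elements, one swap
Maximum swaps = 1464 - 1 = 1463


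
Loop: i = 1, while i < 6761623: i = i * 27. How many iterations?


i multiplies by 27 each step:
i = 1 -> 27 -> 729 -> 19683 -> 531441 -> 14348907 (stop)
Iterations = ceil(log_27(6761623)) = 5


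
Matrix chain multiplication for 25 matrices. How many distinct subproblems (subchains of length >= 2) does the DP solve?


Subproblems are indexed by (i, j) where i < j.
Number of such pairs = n*(n-1)/2
= 25 * 24 / 2
= 300


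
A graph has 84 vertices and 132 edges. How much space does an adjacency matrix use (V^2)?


Adjacency matrix: V x V grid of entries
Space = V^2 = 84^2 = 84 * 84 = 7056


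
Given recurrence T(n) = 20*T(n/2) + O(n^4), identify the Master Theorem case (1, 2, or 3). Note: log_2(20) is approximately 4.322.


Master Theorem parameters: a=20, b=2, c=4
log_b(a) = 4.322
Compare b^c with a: 2^4 = 16 < 20, so c < log_b(a).
Comparing c=4 vs log_b(a)=4.322:
4 < 4.322 => Case 1
Result: T(n) = O(n^(log_2 20)) ~ O(n^4.322)
Master Theorem case = 1


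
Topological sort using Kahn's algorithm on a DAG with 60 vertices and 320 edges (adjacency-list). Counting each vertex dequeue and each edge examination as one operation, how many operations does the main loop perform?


Kahn's algorithm:
  1. Compute in-degrees: O(V + E)
  2. Process queue: each vertex dequeued once (O(V))
     each edge examined once (O(E))
Total = V + E = 60 + 320 = 380


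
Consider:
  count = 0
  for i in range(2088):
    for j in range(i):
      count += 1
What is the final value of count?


For each i, the inner loop runs i times:
  i=0: inner runs 0 times
  i=1: inner runs 1 time
  i=2: inner runs 2 times
  i=3: inner runs 3 times
  i=4: inner runs 4 times
  i=5: inner runs 5 times
  i=6: inner runs 6 times
  i=7: inner runs 7 times
  ...
Total = 0 + 1 + 2 + ... + 2087 = 2088*(2088-1)/2 = 2178828


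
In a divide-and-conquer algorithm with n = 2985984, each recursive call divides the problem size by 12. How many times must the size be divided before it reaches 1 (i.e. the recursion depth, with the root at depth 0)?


Number of divisions = log_12(2985984)
Sizes: 2985984 -> 248832 -> 20736 -> 1728 -> 144 -> 12 -> 1 (6 divisions)
Recursion depth = 6


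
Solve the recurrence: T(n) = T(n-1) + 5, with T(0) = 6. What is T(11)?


Unrolling the recurrence:
T(11) = T(10) + 5
       = T(9) + 5 + 5
       = T(8) + 5*3
       ...
       = T(0) + 5*11
       = 6 + 55 = 61


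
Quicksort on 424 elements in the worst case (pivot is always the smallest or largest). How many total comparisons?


In the worst case, each partition step picks the worst pivot:
  Partition 1: 423 comparisons (n-1 elements to compare)
  Partition 2: 422 comparisons
  Partition 3: 421 comparisons
  Partition 4: 420 comparisons
  Partition 5: 419 comparisons
  ...
  Last partition: 0 comparisons
Total = (n-1) + (n-2) + ... + 1 + 0 = n*(n-1)/2
= 424*423/2 = 89676


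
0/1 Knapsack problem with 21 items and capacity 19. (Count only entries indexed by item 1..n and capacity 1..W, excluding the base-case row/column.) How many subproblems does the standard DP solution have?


The DP table is indexed by (item, capacity).
Rows: 21 items
Columns: 19 capacity values (1 to W)
Total subproblems = 21 * 19 = 399


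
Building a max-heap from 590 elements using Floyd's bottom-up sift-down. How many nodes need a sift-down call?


In a heap of 590 elements (0-indexed array):
  Last element index: 589
  Parent of last element: floor((589 - 1) / 2) = 294
  Internal nodes: indices 0 to 294
  Count = floor(590/2) = 295


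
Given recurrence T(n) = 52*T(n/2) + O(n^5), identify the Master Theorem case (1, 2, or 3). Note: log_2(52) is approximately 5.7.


Master Theorem parameters: a=52, b=2, c=5
log_b(a) = 5.7
Compare b^c with a: 2^5 = 32 < 52, so c < log_b(a).
Comparing c=5 vs log_b(a)=5.7:
5 < 5.7 => Case 1
Result: T(n) = O(n^(log_2 52)) ~ O(n^5.7)
Master Theorem case = 1


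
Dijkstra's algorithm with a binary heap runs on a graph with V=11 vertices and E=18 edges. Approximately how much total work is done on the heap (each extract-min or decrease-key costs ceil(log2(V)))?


Dijkstra with a binary heap: each vertex is extracted once, each edge may relax once.
Each heap operation costs O(log V).
V + E = 11 + 18 = 29
ceil(log2(11)) = 4 (since 2^3 = 8 < 11 <= 16 = 2^4)
Total heap work = (V+E) * ceil(log2(V)) = 29 * 4 = 116


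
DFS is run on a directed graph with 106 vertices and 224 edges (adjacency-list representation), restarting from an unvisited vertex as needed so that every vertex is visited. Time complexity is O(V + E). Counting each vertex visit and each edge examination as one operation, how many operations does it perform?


A full DFS traversal processes each vertex exactly once (push/pop on stack).
Each directed edge is examined once.
V = 106, E = 224
V + E = 330


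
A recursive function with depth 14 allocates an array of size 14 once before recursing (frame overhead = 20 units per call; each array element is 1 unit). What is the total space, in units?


Array allocation: 14 units (allocated once)
Stack frames: 14 deep * 20 per frame = 280 units
Total = 14 + 280 = 294


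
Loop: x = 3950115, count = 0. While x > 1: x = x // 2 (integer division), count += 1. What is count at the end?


The variable x halves each step:
x = 3950115 -> 1975057 -> 987528 -> 493764 -> 246882 -> 123441 -> 61720 -> 30860 -> 15430 -> 7715 -> 3857 -> 1928 -> 964 -> 482 -> 241 -> 120 -> 60 -> 30 -> 15 -> 7 -> 3 -> 1
Number of halvings = floor(log2(3950115)) = 21


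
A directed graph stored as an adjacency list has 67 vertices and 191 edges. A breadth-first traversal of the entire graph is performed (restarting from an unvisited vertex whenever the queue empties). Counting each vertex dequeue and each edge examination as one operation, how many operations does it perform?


A full BFS traversal dequeues each vertex once and examines each edge once.
Vertex visits: 67
Edge visits: 191
V + E = 67 + 191 = 258


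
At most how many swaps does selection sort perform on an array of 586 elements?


Each of the 585 passes places one element in its final position.
Pass 1: swap minimum into position 0
Pass 2: swap minimum of remaining into position 1
...
Pass 585: last two elements, one swap
Maximum swaps = 586 - 1 = 585


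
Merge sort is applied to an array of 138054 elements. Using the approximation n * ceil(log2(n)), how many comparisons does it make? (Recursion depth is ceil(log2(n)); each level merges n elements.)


Merge sort divides the array into halves recursively.
Number of levels = ceil(log2(138054)) = 18
At each level, approximately n = 138054 comparisons are needed for merging.
Total comparisons ~ n * ceil(log2(n)) = 138054 * 18 = 2484972


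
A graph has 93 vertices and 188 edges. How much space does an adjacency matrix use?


Adjacency matrix: V x V grid of entries
Space = V^2 = 93^2 = 93 * 93 = 8649


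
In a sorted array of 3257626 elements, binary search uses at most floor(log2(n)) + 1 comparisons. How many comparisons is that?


Halving sequence: 3257626 -> 1628813 -> 814406 -> 407203 -> 203601 -> 101800 -> 50900 -> 25450 -> 12725 -> 6362 -> 3181 -> 1590 -> 795 -> 397 -> 198 -> 99 -> 49 -> 24 -> 12 -> 6 -> 3 -> 1
Number of halvings = 21
Max comparisons = 21 + 1 = 22


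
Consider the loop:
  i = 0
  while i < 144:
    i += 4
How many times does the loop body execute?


Starting at i = 0, each iteration adds 4.
Iterations until i >= 144:
  Iteration 1: i = 0 -> i = 4
  Iteration 2: i = 4 -> i = 8
  Iteration 3: i = 8 -> i = 12
  Iteration 4: i = 12 -> i = 16
  Iteration 5: i = 16 -> i = 20
  Iteration 6: i = 20 -> i = 24
  Iteration 7: i = 24 -> i = 28
  Iteration 8: i = 28 -> i = 32
  ... continuing ...
Total iterations = ceil(144/4) = 36


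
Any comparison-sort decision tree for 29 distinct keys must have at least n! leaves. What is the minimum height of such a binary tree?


A binary decision tree of height h has at most 2^h leaves and needs at least n! of them, so h >= ceil(log2(n!)).
Compute 29! as a running product:
  x2 = 2, x3 = 6, x4 = 24, x5 = 120
  x6 = 720, x7 = 5040, x8 = 40320, x9 = 362880
  x10 = 3628800, x11 = 39916800, x12 = 479001600, x13 = 6227020800
  x14 = 87178291200, x15 = 1307674368000, x16 = 20922789888000, x17 = 355687428096000
  x18 = 6402373705728000, x19 = 121645100408832000, x20 = 2432902008176640000, x21 = 51090942171709440000
  x22 = 1124000727777607680000, x23 = 25852016738884976640000, x24 = 620448401733239439360000, x25 = 15511210043330985984000000
  x26 = 403291461126605635584000000, x27 = 10888869450418352160768000000, x28 = 304888344611713860501504000000, x29 = 8841761993739701954543616000000
29! = 8841761993739701954543616000000
Bracket between powers of 2:
  2^102 = 5070602400912917605986812821504 < 8841761993739701954543616000000 <= 10141204801825835211973625643008 = 2^103
So ceil(log2(29!)) = 103


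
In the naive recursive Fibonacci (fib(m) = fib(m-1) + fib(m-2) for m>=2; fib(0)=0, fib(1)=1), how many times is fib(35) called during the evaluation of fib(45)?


Let N(m) = number of times fib(m) is called while evaluating fib(45).
N(45) = 1 (the initial call).
N(44) = 1 (only fib(45) calls it).
For 1 <= m <= 43: fib(m) is called by fib(m+1) and fib(m+2), so
  N(m) = N(m+1) + N(m+2).
fib(0) is called only by fib(2), so N(0) = N(2).
Walk down from m=45:
  N(45)=1, N(44)=1, N(43)=2, N(42)=3, N(41)=5, N(40)=8, N(39)=13, N(38)=21, N(37)=34, N(36)=55, N(35)=89
N(35) = 89


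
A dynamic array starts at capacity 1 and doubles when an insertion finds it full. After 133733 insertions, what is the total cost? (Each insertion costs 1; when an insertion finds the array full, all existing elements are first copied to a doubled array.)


Insertion cost: 133733 (one per element)
Resizes occur just before inserting elements 2, 3, 5, 9, ...
Elements copied at each resize: 1 + 2 + 4 + 8 + 16 + 32 + 64 + 128 + 256 + 512 + 1024 + 2048 + 4096 + 8192 + 16384 + 32768 + 65536 + 131072
Sum of copies = 262143 (geometric series: 2^k - 1)
Total = 133733 + 262143 = 395876


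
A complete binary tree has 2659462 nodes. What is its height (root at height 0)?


In a complete binary tree, level k holds nodes 2^k .. 2^(k+1)-1 (1-indexed).
Height = floor(log2(n)) = floor(log2(2659462)) = 21
Check: 2^21 = 2097152 <= 2659462 < 4194304 = 2^22


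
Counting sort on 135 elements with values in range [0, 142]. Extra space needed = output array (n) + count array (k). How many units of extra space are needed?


Output array size: 135 (to store sorted result)
Count array size: 143 (one slot per possible value, range 0 to 142)
Total extra space = 135 + 143 = 278


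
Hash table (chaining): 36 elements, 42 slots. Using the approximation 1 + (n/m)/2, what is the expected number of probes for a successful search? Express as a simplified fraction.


Computing expected probes:
alpha = 36/42
= 1 + alpha/2
= 1 + 36/(2*42)
= (2*42 + 36) / (2*42)
= 120/84 = 10/7


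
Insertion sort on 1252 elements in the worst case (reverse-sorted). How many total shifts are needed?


In the worst case (reverse-sorted), each element shifts past all previous:
  Element 1: 1 shifts
  Element 2: 2 shifts
  Element 3: 3 shifts
  Element 4: 4 shifts
  Element 5: 5 shifts
  ...
  Element 1251: 1251 shifts
Total = 1 + 2 + ... + 1251
= 1252*(1252-1)/2 = 783126


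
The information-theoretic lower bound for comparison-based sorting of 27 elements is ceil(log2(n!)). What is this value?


A binary decision tree of height h has at most 2^h leaves and needs at least n! of them, so h >= ceil(log2(n!)).
Compute 27! as a running product:
  x2 = 2, x3 = 6, x4 = 24, x5 = 120
  x6 = 720, x7 = 5040, x8 = 40320, x9 = 362880
  x10 = 3628800, x11 = 39916800, x12 = 479001600, x13 = 6227020800
  x14 = 87178291200, x15 = 1307674368000, x16 = 20922789888000, x17 = 355687428096000
  x18 = 6402373705728000, x19 = 121645100408832000, x20 = 2432902008176640000, x21 = 51090942171709440000
  x22 = 1124000727777607680000, x23 = 25852016738884976640000, x24 = 620448401733239439360000, x25 = 15511210043330985984000000
  x26 = 403291461126605635584000000, x27 = 10888869450418352160768000000
27! = 10888869450418352160768000000
Bracket between powers of 2:
  2^93 = 9903520314283042199192993792 < 10888869450418352160768000000 <= 19807040628566084398385987584 = 2^94
So ceil(log2(27!)) = 94


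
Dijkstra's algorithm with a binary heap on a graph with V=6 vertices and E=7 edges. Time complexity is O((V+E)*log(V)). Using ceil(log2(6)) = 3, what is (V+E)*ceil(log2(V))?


Dijkstra with a binary heap: each vertex is extracted once, each edge may relax once.
Each heap operation costs O(log V).
V + E = 6 + 7 = 13
ceil(log2(6)) = 3 (since 2^2 = 4 < 6 <= 8 = 2^3)
Total heap work = (V+E) * ceil(log2(V)) = 13 * 3 = 39


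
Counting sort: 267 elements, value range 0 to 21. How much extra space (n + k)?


n = 267 (output array)
k = 22 (count array for 22 distinct values)
Extra space = 267 + 22 = 289


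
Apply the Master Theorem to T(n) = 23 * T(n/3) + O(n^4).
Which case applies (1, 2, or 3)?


The Master Theorem: T(n) = a*T(n/b) + O(n^c)
  a = 23, b = 3, c = 4
log_b(a) = log_3(23) ~ 2.854
Compare b^c with a: 3^4 = 81 > 23, so c > log_b(a).
Since c > log_b(a), Case 3 applies.
T(n) = O(n^4)
Master Theorem case = 3


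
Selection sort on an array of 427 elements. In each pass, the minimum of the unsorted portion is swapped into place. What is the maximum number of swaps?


Selection sort performs one swap per pass:
  Pass 1: find min in positions 0 to 426, swap with position 0
  Pass 2: find min in positions 1 to 426, swap with position 1
  Pass 3: find min in positions 2 to 426, swap with position 2
  Pass 4: find min in positions 3 to 426, swap with position 3
  Pass 5: find min in positions 4 to 426, swap with position 4
  ... (421 more passes)
Total passes (and swaps) = n - 1 = 427 - 1 = 426


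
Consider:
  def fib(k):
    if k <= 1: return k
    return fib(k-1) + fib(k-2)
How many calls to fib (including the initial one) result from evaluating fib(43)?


Let C(m) = total calls to evaluate fib(m). Then C(0)=C(1)=1, and
C(m) = 1 + C(m-1) + C(m-2) for m >= 2.
Build the table (each entry = 1 + previous two):
  C(0) = 1
  C(1) = 1
  C(2) = 1 + 1 + 1 = 3
  C(3) = 1 + 3 + 1 = 5
  C(4) = 1 + 5 + 3 = 9
  C(5) = 1 + 9 + 5 = 15
  C(6) = 1 + 15 + 9 = 25
  C(7) = 1 + 25 + 15 = 41
  C(8) = 1 + 41 + 25 = 67
  C(9) = 1 + 67 + 41 = 109
  C(10) = 1 + 109 + 67 = 177
  C(11) = 1 + 177 + 109 = 287
  C(12) = 1 + 287 + 177 = 465
  C(13) = 1 + 465 + 287 = 753
  C(14) = 1 + 753 + 465 = 1219
  C(15) = 1 + 1219 + 753 = 1973
  C(16) = 1 + 1973 + 1219 = 3193
  C(17) = 1 + 3193 + 1973 = 5167
  C(18) = 1 + 5167 + 3193 = 8361
  C(19) = 1 + 8361 + 5167 = 13529
  C(20) = 1 + 13529 + 8361 = 21891
  C(21) = 1 + 21891 + 13529 = 35421
  C(22) = 1 + 35421 + 21891 = 57313
  C(23) = 1 + 57313 + 35421 = 92735
  C(24) = 1 + 92735 + 57313 = 150049
  C(25) = 1 + 150049 + 92735 = 242785
  C(26) = 1 + 242785 + 150049 = 392835
  C(27) = 1 + 392835 + 242785 = 635621
  C(28) = 1 + 635621 + 392835 = 1028457
  C(29) = 1 + 1028457 + 635621 = 1664079
  C(30) = 1 + 1664079 + 1028457 = 2692537
  C(31) = 1 + 2692537 + 1664079 = 4356617
  C(32) = 1 + 4356617 + 2692537 = 7049155
  C(33) = 1 + 7049155 + 4356617 = 11405773
  C(34) = 1 + 11405773 + 7049155 = 18454929
  C(35) = 1 + 18454929 + 11405773 = 29860703
  C(36) = 1 + 29860703 + 18454929 = 48315633
  C(37) = 1 + 48315633 + 29860703 = 78176337
  C(38) = 1 + 78176337 + 48315633 = 126491971
  C(39) = 1 + 126491971 + 78176337 = 204668309
  C(40) = 1 + 204668309 + 126491971 = 331160281
  C(41) = 1 + 331160281 + 204668309 = 535828591
  C(42) = 1 + 535828591 + 331160281 = 866988873
  C(43) = 1 + 866988873 + 535828591 = 1402817465
Total calls for fib(43) = 1402817465


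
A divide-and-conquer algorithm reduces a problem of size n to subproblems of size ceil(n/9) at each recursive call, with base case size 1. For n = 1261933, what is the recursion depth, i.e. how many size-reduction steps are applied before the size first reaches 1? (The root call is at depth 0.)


Each step divides the size by 9 (rounding up); after k steps the size is ceil(n/9^k), which equals 1 exactly when 9^k >= n.
So the depth is the smallest k with 9^k >= 1261933, i.e. ceil(log_9(1261933)).
9^6 = 531441 < 1261933 <= 4782969 = 9^7
Recursion depth = 7


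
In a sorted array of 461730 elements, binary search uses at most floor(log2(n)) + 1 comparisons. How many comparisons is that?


Halving sequence: 461730 -> 230865 -> 115432 -> 57716 -> 28858 -> 14429 -> 7214 -> 3607 -> 1803 -> 901 -> 450 -> 225 -> 112 -> 56 -> 28 -> 14 -> 7 -> 3 -> 1
Number of halvings = 18
Max comparisons = 18 + 1 = 19


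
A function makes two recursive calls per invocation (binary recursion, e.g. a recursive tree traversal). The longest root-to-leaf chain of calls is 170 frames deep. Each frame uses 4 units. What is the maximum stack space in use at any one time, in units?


Binary recursion: the two calls run one after the other, so only one root-to-leaf chain of frames is on the stack at a time.
Maximum depth (longest chain) = 170 frames
Each frame = 4 units
Max stack space = 170 * 4 = 680


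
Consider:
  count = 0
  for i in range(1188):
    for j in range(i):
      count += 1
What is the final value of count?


For each i, the inner loop runs i times:
  i=0: inner runs 0 times
  i=1: inner runs 1 time
  i=2: inner runs 2 times
  i=3: inner runs 3 times
  i=4: inner runs 4 times
  i=5: inner runs 5 times
  i=6: inner runs 6 times
  i=7: inner runs 7 times
  ...
Total = 0 + 1 + 2 + ... + 1187 = 1188*(1188-1)/2 = 705078


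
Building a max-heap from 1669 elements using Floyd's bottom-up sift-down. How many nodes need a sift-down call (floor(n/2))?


In a heap of 1669 elements (0-indexed array):
  Last element index: 1668
  Parent of last element: floor((1668 - 1) / 2) = 833
  Internal nodes: indices 0 to 833
  Count = floor(1669/2) = 834


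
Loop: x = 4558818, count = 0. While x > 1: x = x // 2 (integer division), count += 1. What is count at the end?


The variable x halves each step:
x = 4558818 -> 2279409 -> 1139704 -> 569852 -> 284926 -> 142463 -> 71231 -> 35615 -> 17807 -> 8903 -> 4451 -> 2225 -> 1112 -> 556 -> 278 -> 139 -> 69 -> 34 -> 17 -> 8 -> 4 -> 2 -> 1
Number of halvings = floor(log2(4558818)) = 22


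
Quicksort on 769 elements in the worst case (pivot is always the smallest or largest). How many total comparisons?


In the worst case, each partition step picks the worst pivot:
  Partition 1: 768 comparisons (n-1 elements to compare)
  Partition 2: 767 comparisons
  Partition 3: 766 comparisons
  Partition 4: 765 comparisons
  Partition 5: 764 comparisons
  ...
  Last partition: 0 comparisons
Total = (n-1) + (n-2) + ... + 1 + 0 = n*(n-1)/2
= 769*768/2 = 295296


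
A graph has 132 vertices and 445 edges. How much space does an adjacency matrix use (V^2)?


Adjacency matrix: V x V grid of entries
Space = V^2 = 132^2 = 132 * 132 = 17424


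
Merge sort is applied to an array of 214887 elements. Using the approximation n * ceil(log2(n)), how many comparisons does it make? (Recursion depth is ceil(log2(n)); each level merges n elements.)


Merge sort divides the array into halves recursively.
Number of levels = ceil(log2(214887)) = 18
At each level, approximately n = 214887 comparisons are needed for merging.
Total comparisons ~ n * ceil(log2(n)) = 214887 * 18 = 3867966


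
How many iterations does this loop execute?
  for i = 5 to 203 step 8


The loop variable i takes values starting at 5 and increments by 8 each iteration.
Sequence: i = 5, 13, 21, 29, 37, 45, 53, 61, 69, ...
The upper bound 203 is inclusive, so the count is floor((last - first) / step) + 1:
floor((203 - 5) / 8) + 1 = floor(198/8) + 1 = 24 + 1 = 25


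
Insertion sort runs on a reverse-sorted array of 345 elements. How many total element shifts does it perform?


Sum of shifts = 1 + 2 + 3 + ... + 344
= 345 * 344 / 2
= 118680 / 2
= 59340


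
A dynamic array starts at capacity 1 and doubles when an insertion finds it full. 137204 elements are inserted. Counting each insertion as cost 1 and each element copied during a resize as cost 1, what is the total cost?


n = 137204
Insertion costs: 137204
Resizes copy 1, 2, 4, ... up to the largest power of 2 that is <= n-1 = 137203, i.e. 131072.
Copy costs = 1 + 2 + 4 + 8 + 16 + 32 + 64 + 128 + 256 + 512 + 1024 + 2048 + 4096 + 8192 + 16384 + 32768 + 65536 + 131072 = 262143
Total = 137204 + 262143 = 399347


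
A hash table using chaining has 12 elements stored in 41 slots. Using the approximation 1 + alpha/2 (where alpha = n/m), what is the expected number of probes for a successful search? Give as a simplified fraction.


Load factor alpha = n/m = 12/41
Expected probes = 1 + alpha/2 = 1 + 12/(2*41)
= 1 + 12/82
= 82/82 + 12/82
= 94/82
Simplify: 47/41


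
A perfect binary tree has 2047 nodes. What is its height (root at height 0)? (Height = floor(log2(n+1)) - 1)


For a perfect binary tree of height h: n = 2^(h+1) - 1, so h = log2(n+1) - 1.
  n + 1 = 2048 = 2^11
  log2(2048) = 11
  height = 11 - 1 = 10


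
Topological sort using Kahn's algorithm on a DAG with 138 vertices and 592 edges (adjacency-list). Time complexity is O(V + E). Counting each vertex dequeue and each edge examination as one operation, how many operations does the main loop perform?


Kahn's algorithm:
  1. Compute in-degrees: O(V + E)
  2. Process queue: each vertex dequeued once (O(V))
     each edge examined once (O(E))
Total = V + E = 138 + 592 = 730


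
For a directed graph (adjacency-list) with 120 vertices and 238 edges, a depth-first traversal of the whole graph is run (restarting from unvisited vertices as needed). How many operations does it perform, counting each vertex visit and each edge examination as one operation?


A full DFS traversal visits each vertex once and examines each edge once.
V = 120
E = 238
Sum = 120 + 238 = 358


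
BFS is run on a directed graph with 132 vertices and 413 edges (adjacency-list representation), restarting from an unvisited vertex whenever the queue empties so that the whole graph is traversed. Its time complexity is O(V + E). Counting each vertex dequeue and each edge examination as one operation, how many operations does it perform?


A full BFS traversal dequeues each vertex exactly once and examines each directed edge exactly once.
V = 132 (vertex processing cost)
E = 413 (edge examination cost)
Total operations proportional to V + E = 132 + 413 = 545


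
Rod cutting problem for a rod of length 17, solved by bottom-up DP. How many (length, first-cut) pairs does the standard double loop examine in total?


For each subproblem length i = 1..17, the inner loop considers i possible first cuts.
Total = 1 + 2 + ... + 17
= 17*(17+1)/2
= 17*18/2 = 153


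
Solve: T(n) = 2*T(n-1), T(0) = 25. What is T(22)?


Unrolling:
T(22) = 2*T(21) = 2^2*T(20) = ... = 2^22*T(0)
= 2^22 * 25
= 4194304 * 25 = 104857600


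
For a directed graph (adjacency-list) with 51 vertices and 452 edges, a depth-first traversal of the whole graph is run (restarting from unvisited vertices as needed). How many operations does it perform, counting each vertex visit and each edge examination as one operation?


A full DFS traversal visits each vertex once and examines each edge once.
V = 51
E = 452
Sum = 51 + 452 = 503


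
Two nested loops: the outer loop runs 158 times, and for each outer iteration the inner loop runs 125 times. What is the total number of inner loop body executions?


Outer loop: 158 iterations
Inner loop: 125 iterations per outer iteration
Total = 158 * 125 = 19750


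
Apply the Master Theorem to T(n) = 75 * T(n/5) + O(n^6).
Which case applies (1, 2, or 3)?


The Master Theorem: T(n) = a*T(n/b) + O(n^c)
  a = 75, b = 5, c = 6
log_b(a) = log_5(75) ~ 2.683
Compare b^c with a: 5^6 = 15625 > 75, so c > log_b(a).
Since c > log_b(a), Case 3 applies.
T(n) = O(n^6)
Master Theorem case = 3


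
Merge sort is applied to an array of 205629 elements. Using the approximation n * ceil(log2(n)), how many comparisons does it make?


Merge sort divides the array into halves recursively.
Number of levels = ceil(log2(205629)) = 18
At each level, approximately n = 205629 comparisons are needed for merging.
Total comparisons ~ n * ceil(log2(n)) = 205629 * 18 = 3701322


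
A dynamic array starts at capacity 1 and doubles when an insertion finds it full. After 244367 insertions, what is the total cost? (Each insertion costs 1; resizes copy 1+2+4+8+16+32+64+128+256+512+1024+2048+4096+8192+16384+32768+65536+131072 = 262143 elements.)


Insertion cost: 244367 (one per element)
Resizes occur just before inserting elements 2, 3, 5, 9, ...
Elements copied at each resize: 1 + 2 + 4 + 8 + 16 + 32 + 64 + 128 + 256 + 512 + 1024 + 2048 + 4096 + 8192 + 16384 + 32768 + 65536 + 131072
Sum of copies = 262143 (geometric series: 2^k - 1)
Total = 244367 + 262143 = 506510


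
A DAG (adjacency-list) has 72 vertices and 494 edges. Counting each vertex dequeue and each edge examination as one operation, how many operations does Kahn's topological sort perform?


V = 72 (vertex processing)
E = 494 (edge processing)
V + E = 72 + 494 = 566


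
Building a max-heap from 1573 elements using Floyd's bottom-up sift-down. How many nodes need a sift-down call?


In a heap of 1573 elements (0-indexed array):
  Last element index: 1572
  Parent of last element: floor((1572 - 1) / 2) = 785
  Internal nodes: indices 0 to 785
  Count = floor(1573/2) = 786


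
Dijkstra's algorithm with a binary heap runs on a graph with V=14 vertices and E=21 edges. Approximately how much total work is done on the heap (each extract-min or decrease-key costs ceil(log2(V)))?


Dijkstra with a binary heap: each vertex is extracted once, each edge may relax once.
Each heap operation costs O(log V).
V + E = 14 + 21 = 35
ceil(log2(14)) = 4 (since 2^3 = 8 < 14 <= 16 = 2^4)
Total heap work = (V+E) * ceil(log2(V)) = 35 * 4 = 140


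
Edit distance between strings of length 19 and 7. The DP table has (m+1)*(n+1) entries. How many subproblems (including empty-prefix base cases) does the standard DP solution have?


The table includes base cases (empty prefixes).
Rows: (m+1) = 20
Columns: (n+1) = 8
Total = 20 * 8 = 160


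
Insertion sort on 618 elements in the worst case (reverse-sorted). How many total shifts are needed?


In the worst case (reverse-sorted), each element shifts past all previous:
  Element 1: 1 shifts
  Element 2: 2 shifts
  Element 3: 3 shifts
  Element 4: 4 shifts
  Element 5: 5 shifts
  ...
  Element 617: 617 shifts
Total = 1 + 2 + ... + 617
= 618*(618-1)/2 = 190653


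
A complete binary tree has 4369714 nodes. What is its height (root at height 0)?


In a complete binary tree, level k holds nodes 2^k .. 2^(k+1)-1 (1-indexed).
Height = floor(log2(n)) = floor(log2(4369714)) = 22
Check: 2^22 = 4194304 <= 4369714 < 8388608 = 2^23


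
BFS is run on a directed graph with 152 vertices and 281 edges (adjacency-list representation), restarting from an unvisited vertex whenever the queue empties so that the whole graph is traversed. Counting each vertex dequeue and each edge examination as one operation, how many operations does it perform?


A full BFS traversal dequeues each vertex exactly once and examines each directed edge exactly once.
V = 152 (vertex processing cost)
E = 281 (edge examination cost)
Total operations proportional to V + E = 152 + 281 = 433


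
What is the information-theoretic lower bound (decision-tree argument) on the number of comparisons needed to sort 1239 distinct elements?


A binary decision tree of height h has at most 2^h leaves and needs at least n! of them, so h >= ceil(log2(n!)).
1239! is far too large to multiply out, so use Stirling's series:
  ln(n!) ~ n ln n - n + (1/2) ln(2 pi n) + 1/(12n)  (error below 1/(360 n^3), negligible here)
  ln(1239) = 7.1220599
  n ln n = 1239 * 7.1220599 = 8824.2322
  (1/2) ln(2 pi * 1239) = (1/2) ln(7784.8666) = 4.4800
  1/(12*1239) = 0.0001
  ln(1239!) ~ 8824.2322 - 1239 + 4.4800 + 0.0001 = 7589.7123
Convert to base 2: log2(1239!) = 7589.7123 / ln 2 = 7589.7123 / 0.69314718 = 10949.6403
ceil(10949.6403) = 10950


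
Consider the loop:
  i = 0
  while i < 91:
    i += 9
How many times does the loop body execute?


Starting at i = 0, each iteration adds 9.
Iterations until i >= 91:
  Iteration 1: i = 0 -> i = 9
  Iteration 2: i = 9 -> i = 18
  Iteration 3: i = 18 -> i = 27
  Iteration 4: i = 27 -> i = 36
  Iteration 5: i = 36 -> i = 45
  Iteration 6: i = 45 -> i = 54
  Iteration 7: i = 54 -> i = 63
  Iteration 8: i = 63 -> i = 72
  ... continuing ...
Total iterations = ceil(91/9) = 11


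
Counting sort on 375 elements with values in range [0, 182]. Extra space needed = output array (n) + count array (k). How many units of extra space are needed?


Output array size: 375 (to store sorted result)
Count array size: 183 (one slot per possible value, range 0 to 182)
Total extra space = 375 + 183 = 558


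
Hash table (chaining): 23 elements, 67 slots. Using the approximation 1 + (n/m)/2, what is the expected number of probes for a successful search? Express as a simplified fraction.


Computing expected probes:
alpha = 23/67
= 1 + alpha/2
= 1 + 23/(2*67)
= (2*67 + 23) / (2*67)
= 157/134


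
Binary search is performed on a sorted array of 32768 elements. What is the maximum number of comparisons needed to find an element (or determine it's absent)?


Binary search halves the search space each comparison:
  Step 1: search space = 32768 -> 16384
  Step 2: search space = 16384 -> 8192
  Step 3: search space = 8192 -> 4096
  Step 4: search space = 4096 -> 2048
  Step 5: search space = 2048 -> 1024
  Step 6: search space = 1024 -> 512
  Step 7: search space = 512 -> 256
  Step 8: search space = 256 -> 128
  Step 9: search space = 128 -> 64
  Step 10: search space = 64 -> 32
  Step 11: search space = 32 -> 16
  Step 12: search space = 16 -> 8
  Step 13: search space = 8 -> 4
  Step 14: search space = 4 -> 2
  Step 15: search space = 2 -> 1
  Step 16: search space = 1 (final check)
Maximum comparisons = floor(log2(32768)) + 1 = 15 + 1 = 16


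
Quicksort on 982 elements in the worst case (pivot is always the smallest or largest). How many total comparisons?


In the worst case, each partition step picks the worst pivot:
  Partition 1: 981 comparisons (n-1 elements to compare)
  Partition 2: 980 comparisons
  Partition 3: 979 comparisons
  Partition 4: 978 comparisons
  Partition 5: 977 comparisons
  ...
  Last partition: 0 comparisons
Total = (n-1) + (n-2) + ... + 1 + 0 = n*(n-1)/2
= 982*981/2 = 481671


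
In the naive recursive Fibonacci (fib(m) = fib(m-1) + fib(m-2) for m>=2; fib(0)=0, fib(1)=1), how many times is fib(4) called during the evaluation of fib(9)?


Let N(m) = number of times fib(m) is called while evaluating fib(9).
N(9) = 1 (the initial call).
N(8) = 1 (only fib(9) calls it).
For 1 <= m <= 7: fib(m) is called by fib(m+1) and fib(m+2), so
  N(m) = N(m+1) + N(m+2).
fib(0) is called only by fib(2), so N(0) = N(2).
Walk down from m=9:
  N(9)=1, N(8)=1, N(7)=2, N(6)=3, N(5)=5, N(4)=8
N(4) = 8


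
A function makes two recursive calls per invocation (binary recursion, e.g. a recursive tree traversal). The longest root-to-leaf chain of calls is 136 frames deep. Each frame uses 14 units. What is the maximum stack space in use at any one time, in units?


Binary recursion: the two calls run one after the other, so only one root-to-leaf chain of frames is on the stack at a time.
Maximum depth (longest chain) = 136 frames
Each frame = 14 units
Max stack space = 136 * 14 = 1904


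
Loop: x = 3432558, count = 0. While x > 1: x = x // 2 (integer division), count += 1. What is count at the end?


The variable x halves each step:
x = 3432558 -> 1716279 -> 858139 -> 429069 -> 214534 -> 107267 -> 53633 -> 26816 -> 13408 -> 6704 -> 3352 -> 1676 -> 838 -> 419 -> 209 -> 104 -> 52 -> 26 -> 13 -> 6 -> 3 -> 1
Number of halvings = floor(log2(3432558)) = 21


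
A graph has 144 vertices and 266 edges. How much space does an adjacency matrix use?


Adjacency matrix: V x V grid of entries
Space = V^2 = 144^2 = 144 * 144 = 20736


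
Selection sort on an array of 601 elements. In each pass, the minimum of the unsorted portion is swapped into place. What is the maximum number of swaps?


Selection sort performs one swap per pass:
  Pass 1: find min in positions 0 to 600, swap with position 0
  Pass 2: find min in positions 1 to 600, swap with position 1
  Pass 3: find min in positions 2 to 600, swap with position 2
  Pass 4: find min in positions 3 to 600, swap with position 3
  Pass 5: find min in positions 4 to 600, swap with position 4
  ... (595 more passes)
Total passes (and swaps) = n - 1 = 601 - 1 = 600


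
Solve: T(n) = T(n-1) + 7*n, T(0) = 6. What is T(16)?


Expanding the recurrence:
T(16) = T(15) + 7*16
       = T(14) + 7*15 + 7*16
       ...
       = T(0) + 7*(1 + 2 + ... + 16)
       = 6 + 7 * 16*17/2
       = 6 + 7 * 136
       = 6 + 952 = 958


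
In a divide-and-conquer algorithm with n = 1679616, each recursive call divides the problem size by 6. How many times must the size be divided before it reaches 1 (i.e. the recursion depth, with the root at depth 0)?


Number of divisions = log_6(1679616)
Sizes: 1679616 -> 279936 -> 46656 -> 7776 -> 1296 -> 216 -> 36 -> 6 -> 1 (8 divisions)
Recursion depth = 8


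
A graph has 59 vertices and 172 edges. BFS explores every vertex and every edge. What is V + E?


A full BFS traversal dequeues each vertex once and examines each edge once.
Vertex visits: 59
Edge visits: 172
V + E = 59 + 172 = 231


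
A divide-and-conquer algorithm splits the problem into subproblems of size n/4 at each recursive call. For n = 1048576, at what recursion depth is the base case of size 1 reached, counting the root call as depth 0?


At each depth, the problem size is divided by 4:
  Depth 0: problem size = 1048576
  Depth 1: problem size = 262144
  Depth 2: problem size = 65536
  Depth 3: problem size = 16384
  Depth 4: problem size = 4096
  Depth 5: problem size = 1024
  Depth 6: problem size = 256
  Depth 7: problem size = 64
  Depth 8: problem size = 16
  Depth 9: problem size = 4
  Depth 10: problem size = 1 (base case)
The base case is reached at depth log_4(1048576) = 10 (the tree has 11 levels counting depth 0, but the depth asked for is 10).
Recursion depth = 10


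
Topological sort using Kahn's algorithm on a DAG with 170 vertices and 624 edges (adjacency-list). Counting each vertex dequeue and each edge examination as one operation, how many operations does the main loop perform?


Kahn's algorithm:
  1. Compute in-degrees: O(V + E)
  2. Process queue: each vertex dequeued once (O(V))
     each edge examined once (O(E))
Total = V + E = 170 + 624 = 794


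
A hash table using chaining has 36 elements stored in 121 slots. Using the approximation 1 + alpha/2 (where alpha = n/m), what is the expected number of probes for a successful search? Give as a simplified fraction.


Load factor alpha = n/m = 36/121
Expected probes = 1 + alpha/2 = 1 + 36/(2*121)
= 1 + 36/242
= 242/242 + 36/242
= 278/242
Simplify: 139/121


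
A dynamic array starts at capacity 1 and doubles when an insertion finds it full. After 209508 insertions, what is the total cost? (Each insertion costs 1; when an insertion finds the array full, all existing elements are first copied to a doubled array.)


Insertion cost: 209508 (one per element)
Resizes occur just before inserting elements 2, 3, 5, 9, ...
Elements copied at each resize: 1 + 2 + 4 + 8 + 16 + 32 + 64 + 128 + 256 + 512 + 1024 + 2048 + 4096 + 8192 + 16384 + 32768 + 65536 + 131072
Sum of copies = 262143 (geometric series: 2^k - 1)
Total = 209508 + 262143 = 471651


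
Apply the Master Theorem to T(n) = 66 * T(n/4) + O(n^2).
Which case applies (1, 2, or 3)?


The Master Theorem: T(n) = a*T(n/b) + O(n^c)
  a = 66, b = 4, c = 2
log_b(a) = log_4(66) ~ 3.022
Compare b^c with a: 4^2 = 16 < 66, so c < log_b(a).
Since c < log_b(a), Case 1 applies.
T(n) = O(n^(log_4 66)) ~ O(n^3.022)
Master Theorem case = 1


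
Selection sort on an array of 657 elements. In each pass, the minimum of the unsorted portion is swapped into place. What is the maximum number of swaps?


Selection sort performs one swap per pass:
  Pass 1: find min in positions 0 to 656, swap with position 0
  Pass 2: find min in positions 1 to 656, swap with position 1
  Pass 3: find min in positions 2 to 656, swap with position 2
  Pass 4: find min in positions 3 to 656, swap with position 3
  Pass 5: find min in positions 4 to 656, swap with position 4
  ... (651 more passes)
Total passes (and swaps) = n - 1 = 657 - 1 = 656


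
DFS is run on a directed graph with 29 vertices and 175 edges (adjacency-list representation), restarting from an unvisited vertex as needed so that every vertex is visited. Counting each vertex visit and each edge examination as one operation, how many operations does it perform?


A full DFS traversal processes each vertex exactly once (push/pop on stack).
Each directed edge is examined once.
V = 29, E = 175
V + E = 204


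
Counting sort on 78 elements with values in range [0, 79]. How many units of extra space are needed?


Output array size: 78 (to store sorted result)
Count array size: 80 (one slot per possible value, range 0 to 79)
Total extra space = 78 + 80 = 158


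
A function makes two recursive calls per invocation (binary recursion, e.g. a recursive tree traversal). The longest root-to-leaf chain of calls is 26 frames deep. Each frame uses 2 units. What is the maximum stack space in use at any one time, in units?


Binary recursion: the two calls run one after the other, so only one root-to-leaf chain of frames is on the stack at a time.
Maximum depth (longest chain) = 26 frames
Each frame = 2 units
Max stack space = 26 * 2 = 52


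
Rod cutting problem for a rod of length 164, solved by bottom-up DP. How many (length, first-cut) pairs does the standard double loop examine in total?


For each subproblem length i = 1..164, the inner loop considers i possible first cuts.
Total = 1 + 2 + ... + 164
= 164*(164+1)/2
= 164*165/2 = 13530


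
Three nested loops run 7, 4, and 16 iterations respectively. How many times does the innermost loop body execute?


Loop 1 (outermost): 7 iterations
Loop 2 (middle): 4 iterations per outer
Loop 3 (innermost): 16 iterations per middle
Total = 7 * 4 * 16 = 448


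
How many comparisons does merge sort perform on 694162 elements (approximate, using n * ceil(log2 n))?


Recursion depth: ceil(log2(694162)) = 20
Each recursion level merges n = 694162 elements
Total = 694162 * 20 = 13883240


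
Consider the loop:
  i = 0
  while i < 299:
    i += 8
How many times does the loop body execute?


Starting at i = 0, each iteration adds 8.
Iterations until i >= 299:
  Iteration 1: i = 0 -> i = 8
  Iteration 2: i = 8 -> i = 16
  Iteration 3: i = 16 -> i = 24
  Iteration 4: i = 24 -> i = 32
  Iteration 5: i = 32 -> i = 40
  Iteration 6: i = 40 -> i = 48
  Iteration 7: i = 48 -> i = 56
  Iteration 8: i = 56 -> i = 64
  ... continuing ...
Total iterations = ceil(299/8) = 38
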